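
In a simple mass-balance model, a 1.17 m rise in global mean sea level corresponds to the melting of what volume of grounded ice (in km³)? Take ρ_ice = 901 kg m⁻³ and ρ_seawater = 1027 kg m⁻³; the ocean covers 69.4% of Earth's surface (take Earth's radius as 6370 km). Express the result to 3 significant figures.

Required water volume = Δh × A = 1.17 m × 3.54×10^14 m² = 4.140×10^14 m³ = 4.140×10^5 km³.
Ice volume = water volume × ρ_w/ρ_ice = 4.140×10^5 × 1027/901 = 4.72×10^5 km³.

≈ 4.72×10^5 km³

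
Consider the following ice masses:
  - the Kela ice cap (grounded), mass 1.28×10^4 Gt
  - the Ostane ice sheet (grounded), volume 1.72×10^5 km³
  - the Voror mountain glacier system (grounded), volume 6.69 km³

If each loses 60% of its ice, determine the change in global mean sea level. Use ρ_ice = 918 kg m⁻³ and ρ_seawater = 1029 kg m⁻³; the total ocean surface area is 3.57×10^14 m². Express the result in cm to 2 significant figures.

≈ 28 cm

Kela: 0.6 × 1.28×10^4 Gt = 7.680×10^15 kg; dividing by ρ_w = 1029 kg m⁻³ gives 7.464×10^12 m³ of water.
Ostane: 0.6 × 1.72×10^5 km³ × (918/1029) = 9.207×10^4 km³ of water.
Voror: 0.6 × 6.69 km³ × (918/1029) = 3.581 km³ of water.
Total added water ≈ 9.953×10^13 m³ over 3.57×10^14 m² → Δh = 0.279 m = 28 cm.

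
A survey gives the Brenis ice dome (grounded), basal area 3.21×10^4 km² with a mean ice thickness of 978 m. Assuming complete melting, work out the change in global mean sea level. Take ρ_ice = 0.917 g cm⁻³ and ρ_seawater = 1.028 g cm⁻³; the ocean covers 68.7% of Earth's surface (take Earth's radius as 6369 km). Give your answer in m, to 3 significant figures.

Brenis: ice volume = 3.21×10^4 km² × 978 m = 3.139×10^4 km³; 3.139×10^4 × (917/1028) = 2.800×10^4 km³ of water.
Spread over 3.50×10^14 m² of ocean, Δh = 2.800×10^13 / 3.50×10^14 = 0.0800 m.

≈ 0.0800 m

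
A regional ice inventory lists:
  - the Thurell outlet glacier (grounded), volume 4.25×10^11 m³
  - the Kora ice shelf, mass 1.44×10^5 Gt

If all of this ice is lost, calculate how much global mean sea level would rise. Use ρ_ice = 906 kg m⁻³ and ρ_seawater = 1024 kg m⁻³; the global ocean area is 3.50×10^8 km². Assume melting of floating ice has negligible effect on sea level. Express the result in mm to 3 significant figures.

≈ 1.07 mm

Thurell: 4.25×10^11 m³ × (906/1024) = 3.760×10^11 m³ of water.
The Kora ice shelf is floating and already displaces its own weight of water, so its melt adds essentially nothing to sea level.
Total added water ≈ 3.760×10^11 m³ over 3.50×10^14 m² → Δh = 1.07×10^-3 m = 1.07 mm.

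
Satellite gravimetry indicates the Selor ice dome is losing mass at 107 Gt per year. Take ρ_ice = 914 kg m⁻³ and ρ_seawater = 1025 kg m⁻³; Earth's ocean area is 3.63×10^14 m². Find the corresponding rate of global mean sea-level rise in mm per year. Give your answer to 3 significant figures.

≈ 0.288 mm/yr

ρ_w = 1025 kg m⁻³. Annual water volume added = 107 Gt / ρ_w = 1.070×10^14 kg / 1025 kg m⁻³ = 1.044×10^11 m³.
Δh per year = 1.044×10^11 / 3.63×10^14 = 2.88×10^-4 m = 0.288 mm.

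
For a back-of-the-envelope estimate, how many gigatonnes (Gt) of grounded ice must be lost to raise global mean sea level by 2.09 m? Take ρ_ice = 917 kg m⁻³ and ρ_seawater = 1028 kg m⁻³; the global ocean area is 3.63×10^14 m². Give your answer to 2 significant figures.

Required water volume = Δh × A = 2.09 m × 3.63×10^14 m² = 7.587×10^14 m³.
ρ_w = 1028 kg m⁻³, so the mass of water = 7.587×10^14 m³ × 1028 kg m⁻³ = 7.799×10^17 kg = 7.8×10^5 Gt (and the same mass of ice, by conservation).

≈ 7.8×10^5 Gt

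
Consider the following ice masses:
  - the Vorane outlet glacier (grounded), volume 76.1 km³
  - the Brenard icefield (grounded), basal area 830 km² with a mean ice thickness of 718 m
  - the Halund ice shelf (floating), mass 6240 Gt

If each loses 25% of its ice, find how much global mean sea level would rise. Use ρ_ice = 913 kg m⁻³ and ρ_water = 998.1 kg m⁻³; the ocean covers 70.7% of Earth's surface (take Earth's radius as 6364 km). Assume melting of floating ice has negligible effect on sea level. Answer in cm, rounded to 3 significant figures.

≈ 0.0427 cm

Vorane: 0.25 × 76.1 km³ × (913/998.1) = 17.40 km³ of water.
Brenard: ice volume = 830 km² × 718 m = 595.9 km³; 0.25 × 595.9 × (913/998.1) = 136.3 km³ of water.
The Halund ice shelf is floating and already displaces its own weight of water, so its melt adds essentially nothing to sea level.
Total added water ≈ 1.537×10^11 m³ over 3.60×10^14 m² → Δh = 4.27×10^-4 m = 0.0427 cm.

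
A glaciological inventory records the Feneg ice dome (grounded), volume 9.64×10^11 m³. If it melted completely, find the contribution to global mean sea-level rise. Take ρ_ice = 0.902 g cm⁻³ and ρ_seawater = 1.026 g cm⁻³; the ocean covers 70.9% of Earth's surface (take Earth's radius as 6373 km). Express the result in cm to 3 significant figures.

≈ 0.234 cm

Feneg: 9.64×10^11 m³ × (902/1026) = 8.475×10^11 m³ of water.
Spread over 3.62×10^14 m² of ocean, Δh = 8.475×10^11 / 3.62×10^14 = 2.34×10^-3 m = 0.234 cm.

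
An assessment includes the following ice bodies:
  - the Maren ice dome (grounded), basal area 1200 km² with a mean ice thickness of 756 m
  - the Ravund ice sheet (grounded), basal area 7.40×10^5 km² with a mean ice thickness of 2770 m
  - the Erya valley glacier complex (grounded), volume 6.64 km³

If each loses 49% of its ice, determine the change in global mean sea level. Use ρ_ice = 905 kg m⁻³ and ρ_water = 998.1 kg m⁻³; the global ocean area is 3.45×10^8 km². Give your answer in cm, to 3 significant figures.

≈ 264 cm

Maren: ice volume = 1200 km² × 756 m = 907.2 km³; 0.49 × 907.2 × (905/998.1) = 403.1 km³ of water.
Ravund: ice volume = 7.40×10^5 km² × 2770 m = 2.050×10^6 km³; 0.49 × 2.050×10^6 × (905/998.1) = 9.107×10^5 km³ of water.
Erya: 0.49 × 6.64 km³ × (905/998.1) = 2.950 km³ of water.
Total added water ≈ 9.111×10^14 m³ over 3.45×10^14 m² → Δh = 2.64 m = 264 cm.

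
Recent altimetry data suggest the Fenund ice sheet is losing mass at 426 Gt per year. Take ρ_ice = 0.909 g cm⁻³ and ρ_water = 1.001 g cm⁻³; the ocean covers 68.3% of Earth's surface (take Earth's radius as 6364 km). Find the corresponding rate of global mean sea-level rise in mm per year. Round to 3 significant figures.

ρ_w = 1.001 g cm⁻³ = 1001 kg m⁻³. Annual water volume added = 426 Gt / ρ_w = 4.260×10^14 kg / 1001 kg m⁻³ = 4.256×10^11 m³.
Δh per year = 4.256×10^11 / 3.48×10^14 = 1.22×10^-3 m = 1.22 mm.

≈ 1.22 mm/yr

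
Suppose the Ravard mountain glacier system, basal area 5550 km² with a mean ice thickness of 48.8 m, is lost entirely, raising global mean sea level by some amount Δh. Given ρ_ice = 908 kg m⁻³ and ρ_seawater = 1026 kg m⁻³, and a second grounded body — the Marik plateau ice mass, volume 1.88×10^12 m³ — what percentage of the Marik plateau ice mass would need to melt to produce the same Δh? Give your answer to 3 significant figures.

Equal sea-level rise means equal mass of meltwater, i.e. equal mass of ice lost.
Ice mass of Ravard: 2.459×10^14 kg; ice mass of Marik: 1.707×10^15 kg.
Fraction required = 2.459×10^14 / 1.707×10^15 = 0.144 → 14.4 %.

≈ 14.4 %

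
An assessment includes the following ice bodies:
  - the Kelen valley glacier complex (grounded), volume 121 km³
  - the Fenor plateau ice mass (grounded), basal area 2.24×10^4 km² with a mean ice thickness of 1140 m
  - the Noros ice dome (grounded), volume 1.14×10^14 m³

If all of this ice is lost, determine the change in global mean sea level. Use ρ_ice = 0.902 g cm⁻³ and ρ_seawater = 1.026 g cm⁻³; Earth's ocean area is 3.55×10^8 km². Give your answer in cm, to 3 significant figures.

Kelen: 121 km³ × (902/1026) = 106.4 km³ of water.
Fenor: ice volume = 2.24×10^4 km² × 1140 m = 2.554×10^4 km³; 2.554×10^4 × (902/1026) = 2.245×10^4 km³ of water.
Noros: 1.14×10^14 m³ × (902/1026) = 1.002×10^14 m³ of water.
Total added water ≈ 1.228×10^14 m³ over 3.55×10^14 m² → Δh = 0.346 m = 34.6 cm.

≈ 34.6 cm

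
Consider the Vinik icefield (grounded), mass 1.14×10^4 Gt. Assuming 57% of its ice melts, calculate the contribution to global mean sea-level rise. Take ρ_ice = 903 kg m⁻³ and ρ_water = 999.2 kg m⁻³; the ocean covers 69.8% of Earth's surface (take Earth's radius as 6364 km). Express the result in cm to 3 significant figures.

Vinik: 0.57 × 1.14×10^4 Gt = 6.498×10^15 kg; dividing by ρ_w = 999.2 kg m⁻³ gives 6.503×10^12 m³ of water.
Spread over 3.55×10^14 m² of ocean, Δh = 6.503×10^12 / 3.55×10^14 = 0.0183 m = 1.83 cm.

≈ 1.83 cm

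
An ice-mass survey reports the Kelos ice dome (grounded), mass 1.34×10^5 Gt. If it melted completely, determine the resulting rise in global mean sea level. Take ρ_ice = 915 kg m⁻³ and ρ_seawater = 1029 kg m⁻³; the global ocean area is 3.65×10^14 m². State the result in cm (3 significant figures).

Kelos: 1.34×10^5 Gt = 1.340×10^17 kg; dividing by ρ_w = 1029 kg m⁻³ gives 1.302×10^14 m³ of water.
Spread over 3.65×10^14 m² of ocean, Δh = 1.302×10^14 / 3.65×10^14 = 0.357 m = 35.7 cm.

≈ 35.7 cm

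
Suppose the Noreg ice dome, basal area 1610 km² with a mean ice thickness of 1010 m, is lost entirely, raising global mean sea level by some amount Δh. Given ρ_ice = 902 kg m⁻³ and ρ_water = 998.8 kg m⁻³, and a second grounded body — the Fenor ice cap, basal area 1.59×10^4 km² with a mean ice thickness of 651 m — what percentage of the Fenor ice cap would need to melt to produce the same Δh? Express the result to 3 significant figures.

Equal sea-level rise means equal mass of meltwater, i.e. equal mass of ice lost.
Ice mass of Noreg: 1.467×10^15 kg; ice mass of Fenor: 9.337×10^15 kg.
Fraction required = 1.467×10^15 / 9.337×10^15 = 0.157 → 15.7 %.

≈ 15.7 %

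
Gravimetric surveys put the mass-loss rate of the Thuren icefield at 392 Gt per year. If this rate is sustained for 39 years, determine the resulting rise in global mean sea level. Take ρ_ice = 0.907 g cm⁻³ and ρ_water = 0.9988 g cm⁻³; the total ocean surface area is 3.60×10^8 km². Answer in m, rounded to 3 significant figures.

Total mass lost = 392 Gt/yr × 39 yr = 1.529×10^4 Gt = 1.529×10^16 kg.
ρ_w = 0.9988 g cm⁻³ = 998.8 kg m⁻³, so water volume = 1.529×10^16 / 998.8 = 1.531×10^13 m³.
Δh = 1.531×10^13 / 3.60×10^14 = 0.0425 m.

≈ 0.0425 m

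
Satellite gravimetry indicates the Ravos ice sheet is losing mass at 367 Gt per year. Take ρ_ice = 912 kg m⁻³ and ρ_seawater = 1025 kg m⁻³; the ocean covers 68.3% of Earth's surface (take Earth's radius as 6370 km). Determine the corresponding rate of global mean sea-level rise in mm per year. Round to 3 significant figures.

≈ 1.03 mm/yr

ρ_w = 1025 kg m⁻³. Annual water volume added = 367 Gt / ρ_w = 3.670×10^14 kg / 1025 kg m⁻³ = 3.580×10^11 m³.
Δh per year = 3.580×10^11 / 3.48×10^14 = 1.03×10^-3 m = 1.03 mm.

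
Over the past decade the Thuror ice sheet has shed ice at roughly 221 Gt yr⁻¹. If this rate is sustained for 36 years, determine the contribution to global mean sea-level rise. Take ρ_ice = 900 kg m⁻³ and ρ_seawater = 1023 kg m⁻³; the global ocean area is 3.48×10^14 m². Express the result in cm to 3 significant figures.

≈ 2.23 cm

Total mass lost = 221 Gt/yr × 36 yr = 7956 Gt = 7.956×10^15 kg.
ρ_w = 1023 kg m⁻³, so water volume = 7.956×10^15 / 1023 = 7.777×10^12 m³.
Δh = 7.777×10^12 / 3.48×10^14 = 0.0223 m = 2.23 cm.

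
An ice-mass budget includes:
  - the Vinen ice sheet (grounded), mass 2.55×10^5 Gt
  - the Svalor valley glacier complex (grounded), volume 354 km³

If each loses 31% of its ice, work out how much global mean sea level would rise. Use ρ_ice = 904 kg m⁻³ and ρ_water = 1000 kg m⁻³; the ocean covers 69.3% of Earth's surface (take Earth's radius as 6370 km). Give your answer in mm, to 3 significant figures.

Vinen: 0.31 × 2.55×10^5 Gt = 7.905×10^16 kg; dividing by ρ_w = 1000 kg m⁻³ gives 7.905×10^13 m³ of water.
Svalor: 0.31 × 354 km³ × (904/1000) = 99.20 km³ of water.
Total added water ≈ 7.915×10^13 m³ over 3.53×10^14 m² → Δh = 0.224 m = 224 mm.

≈ 224 mm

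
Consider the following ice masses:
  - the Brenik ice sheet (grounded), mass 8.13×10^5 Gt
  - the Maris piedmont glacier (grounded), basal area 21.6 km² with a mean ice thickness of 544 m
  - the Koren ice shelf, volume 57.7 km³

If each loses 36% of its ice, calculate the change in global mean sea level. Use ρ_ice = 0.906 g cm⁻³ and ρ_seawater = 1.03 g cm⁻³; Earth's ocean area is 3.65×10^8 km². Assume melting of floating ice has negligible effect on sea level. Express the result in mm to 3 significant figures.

≈ 779 mm

Brenik: 0.36 × 8.13×10^5 Gt = 2.927×10^17 kg; dividing by ρ_w = 1.03 g cm⁻³ = 1030 kg m⁻³ gives 2.842×10^14 m³ of water.
Maris: ice volume = 21.6 km² × 544 m = 11.75 km³; 0.36 × 11.75 × (906/1030) = 3.721 km³ of water.
The Koren ice shelf is floating and already displaces its own weight of water, so its melt adds essentially nothing to sea level.
Total added water ≈ 2.842×10^14 m³ over 3.65×10^14 m² → Δh = 0.779 m = 779 mm.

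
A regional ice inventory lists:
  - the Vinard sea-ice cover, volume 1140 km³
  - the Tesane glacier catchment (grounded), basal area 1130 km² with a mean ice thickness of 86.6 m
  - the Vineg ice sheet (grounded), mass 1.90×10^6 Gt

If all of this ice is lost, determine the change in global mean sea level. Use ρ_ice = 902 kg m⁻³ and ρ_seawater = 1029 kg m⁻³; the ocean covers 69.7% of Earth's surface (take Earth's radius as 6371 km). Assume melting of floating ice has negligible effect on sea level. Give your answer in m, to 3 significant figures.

The Vinard sea-ice cover is floating and already displaces its own weight of water, so its melt adds essentially nothing to sea level.
Tesane: ice volume = 1130 km² × 86.6 m = 97.86 km³; 97.86 × (902/1029) = 85.78 km³ of water.
Vineg: 1.90×10^6 Gt = 1.900×10^18 kg; dividing by ρ_w = 1029 kg m⁻³ gives 1.846×10^15 m³ of water.
Total added water ≈ 1.847×10^15 m³ over 3.56×10^14 m² → Δh = 5.19 m.

≈ 5.19 m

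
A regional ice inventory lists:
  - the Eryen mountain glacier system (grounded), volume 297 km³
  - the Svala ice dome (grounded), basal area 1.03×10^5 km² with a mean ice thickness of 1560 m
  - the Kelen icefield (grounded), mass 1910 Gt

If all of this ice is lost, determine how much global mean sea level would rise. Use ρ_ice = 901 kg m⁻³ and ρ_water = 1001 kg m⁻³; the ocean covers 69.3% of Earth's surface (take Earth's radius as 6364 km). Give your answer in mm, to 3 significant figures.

Eryen: 297 km³ × (901/1001) = 267.3 km³ of water.
Svala: ice volume = 1.03×10^5 km² × 1560 m = 1.607×10^5 km³; 1.607×10^5 × (901/1001) = 1.446×10^5 km³ of water.
Kelen: 1910 Gt = 1.910×10^15 kg; dividing by ρ_w = 1001 kg m⁻³ gives 1.908×10^12 m³ of water.
Total added water ≈ 1.468×10^14 m³ over 3.53×10^14 m² → Δh = 0.416 m = 416 mm.

≈ 416 mm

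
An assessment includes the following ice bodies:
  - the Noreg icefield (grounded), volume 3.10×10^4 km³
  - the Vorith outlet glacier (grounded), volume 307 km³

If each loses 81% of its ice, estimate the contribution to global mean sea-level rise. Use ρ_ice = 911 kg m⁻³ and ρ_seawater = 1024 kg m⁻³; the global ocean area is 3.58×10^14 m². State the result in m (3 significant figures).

≈ 0.0630 m

Noreg: 0.81 × 3.10×10^4 km³ × (911/1024) = 2.234×10^4 km³ of water.
Vorith: 0.81 × 307 km³ × (911/1024) = 221.2 km³ of water.
Total added water ≈ 2.256×10^13 m³ over 3.58×10^14 m² → Δh = 0.0630 m.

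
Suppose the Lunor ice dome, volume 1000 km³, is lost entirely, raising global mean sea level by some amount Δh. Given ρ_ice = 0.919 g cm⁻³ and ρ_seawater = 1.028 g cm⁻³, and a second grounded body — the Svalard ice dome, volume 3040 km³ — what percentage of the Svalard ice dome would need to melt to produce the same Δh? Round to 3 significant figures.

≈ 32.9 %

Equal sea-level rise means equal mass of meltwater, i.e. equal mass of ice lost.
Ice mass of Lunor: 9.190×10^14 kg; ice mass of Svalard: 2.794×10^15 kg.
Fraction required = 9.190×10^14 / 2.794×10^15 = 0.329 → 32.9 %.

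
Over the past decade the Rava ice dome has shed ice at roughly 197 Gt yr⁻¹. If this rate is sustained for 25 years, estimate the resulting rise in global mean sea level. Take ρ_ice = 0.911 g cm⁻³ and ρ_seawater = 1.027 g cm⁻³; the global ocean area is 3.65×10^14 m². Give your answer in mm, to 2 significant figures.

Total mass lost = 197 Gt/yr × 25 yr = 4925 Gt = 4.925×10^15 kg.
ρ_w = 1.027 g cm⁻³ = 1027 kg m⁻³, so water volume = 4.925×10^15 / 1027 = 4.796×10^12 m³.
Δh = 4.796×10^12 / 3.65×10^14 = 0.0131 m = 13 mm.

≈ 13 mm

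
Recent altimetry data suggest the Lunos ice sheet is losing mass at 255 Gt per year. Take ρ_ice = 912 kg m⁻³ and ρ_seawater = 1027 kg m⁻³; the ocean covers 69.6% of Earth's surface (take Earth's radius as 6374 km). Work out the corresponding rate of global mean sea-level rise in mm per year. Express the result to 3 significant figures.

≈ 0.699 mm/yr

ρ_w = 1027 kg m⁻³. Annual water volume added = 255 Gt / ρ_w = 2.550×10^14 kg / 1027 kg m⁻³ = 2.483×10^11 m³.
Δh per year = 2.483×10^11 / 3.55×10^14 = 6.99×10^-4 m = 0.699 mm.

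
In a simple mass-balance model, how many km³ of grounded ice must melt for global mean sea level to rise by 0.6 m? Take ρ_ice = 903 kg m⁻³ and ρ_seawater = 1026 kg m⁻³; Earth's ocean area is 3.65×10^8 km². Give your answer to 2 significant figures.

≈ 2.5×10^5 km³

Required water volume = Δh × A = 0.6 m × 3.65×10^14 m² = 2.190×10^14 m³ = 2.190×10^5 km³.
Ice volume = water volume × ρ_w/ρ_ice = 2.190×10^5 × 1026/903 = 2.5×10^5 km³.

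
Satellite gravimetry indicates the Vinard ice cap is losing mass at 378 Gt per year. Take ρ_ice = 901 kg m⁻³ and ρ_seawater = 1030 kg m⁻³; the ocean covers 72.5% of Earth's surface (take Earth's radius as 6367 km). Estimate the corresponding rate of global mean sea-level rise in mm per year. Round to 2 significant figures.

≈ 0.99 mm/yr

ρ_w = 1030 kg m⁻³. Annual water volume added = 378 Gt / ρ_w = 3.780×10^14 kg / 1030 kg m⁻³ = 3.670×10^11 m³.
Δh per year = 3.670×10^11 / 3.69×10^14 = 9.94×10^-4 m = 0.99 mm.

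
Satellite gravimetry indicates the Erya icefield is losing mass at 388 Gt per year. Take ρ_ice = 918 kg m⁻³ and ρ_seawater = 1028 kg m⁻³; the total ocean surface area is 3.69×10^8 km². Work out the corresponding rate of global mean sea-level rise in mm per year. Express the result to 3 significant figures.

≈ 1.02 mm/yr

ρ_w = 1028 kg m⁻³. Annual water volume added = 388 Gt / ρ_w = 3.880×10^14 kg / 1028 kg m⁻³ = 3.774×10^11 m³.
Δh per year = 3.774×10^11 / 3.69×10^14 = 1.02×10^-3 m = 1.02 mm.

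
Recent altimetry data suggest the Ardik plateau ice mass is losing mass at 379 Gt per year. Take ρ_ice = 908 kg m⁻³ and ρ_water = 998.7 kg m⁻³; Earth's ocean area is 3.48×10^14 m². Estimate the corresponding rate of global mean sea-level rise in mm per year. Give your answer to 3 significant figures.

ρ_w = 998.7 kg m⁻³. Annual water volume added = 379 Gt / ρ_w = 3.790×10^14 kg / 998.7 kg m⁻³ = 3.795×10^11 m³.
Δh per year = 3.795×10^11 / 3.48×10^14 = 1.09×10^-3 m = 1.09 mm.

≈ 1.09 mm/yr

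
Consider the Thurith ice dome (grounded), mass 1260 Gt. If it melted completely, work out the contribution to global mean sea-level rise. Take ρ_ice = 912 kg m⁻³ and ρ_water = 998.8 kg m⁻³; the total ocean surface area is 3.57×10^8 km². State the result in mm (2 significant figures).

≈ 3.5 mm

Thurith: 1260 Gt = 1.260×10^15 kg; dividing by ρ_w = 998.8 kg m⁻³ gives 1.262×10^12 m³ of water.
Spread over 3.57×10^14 m² of ocean, Δh = 1.262×10^12 / 3.57×10^14 = 3.53×10^-3 m = 3.5 mm.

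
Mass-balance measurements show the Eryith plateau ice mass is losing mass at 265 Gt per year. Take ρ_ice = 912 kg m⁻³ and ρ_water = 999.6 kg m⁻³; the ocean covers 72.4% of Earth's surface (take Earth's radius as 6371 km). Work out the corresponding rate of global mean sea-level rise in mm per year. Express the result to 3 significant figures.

≈ 0.718 mm/yr

ρ_w = 999.6 kg m⁻³. Annual water volume added = 265 Gt / ρ_w = 2.650×10^14 kg / 999.6 kg m⁻³ = 2.651×10^11 m³.
Δh per year = 2.651×10^11 / 3.69×10^14 = 7.18×10^-4 m = 0.718 mm.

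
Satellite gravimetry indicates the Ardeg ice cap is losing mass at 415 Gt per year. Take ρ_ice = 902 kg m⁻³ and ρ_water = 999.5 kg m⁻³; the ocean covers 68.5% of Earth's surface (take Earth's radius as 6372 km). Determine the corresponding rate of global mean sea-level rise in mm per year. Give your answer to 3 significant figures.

ρ_w = 999.5 kg m⁻³. Annual water volume added = 415 Gt / ρ_w = 4.150×10^14 kg / 999.5 kg m⁻³ = 4.152×10^11 m³.
Δh per year = 4.152×10^11 / 3.50×10^14 = 1.19×10^-3 m = 1.19 mm.

≈ 1.19 mm/yr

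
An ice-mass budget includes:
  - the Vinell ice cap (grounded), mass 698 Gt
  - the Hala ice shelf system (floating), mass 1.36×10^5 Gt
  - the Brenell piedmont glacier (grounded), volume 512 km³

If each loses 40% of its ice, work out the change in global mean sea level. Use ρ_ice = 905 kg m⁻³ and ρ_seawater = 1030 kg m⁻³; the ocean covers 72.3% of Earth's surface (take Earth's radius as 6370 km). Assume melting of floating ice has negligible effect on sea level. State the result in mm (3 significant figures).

≈ 1.22 mm

Vinell: 0.4 × 698 Gt = 2.792×10^14 kg; dividing by ρ_w = 1030 kg m⁻³ gives 2.711×10^11 m³ of water.
The Hala ice shelf system is floating and already displaces its own weight of water, so its melt adds essentially nothing to sea level.
Brenell: 0.4 × 512 km³ × (905/1030) = 179.9 km³ of water.
Total added water ≈ 4.510×10^11 m³ over 3.69×10^14 m² → Δh = 1.22×10^-3 m = 1.22 mm.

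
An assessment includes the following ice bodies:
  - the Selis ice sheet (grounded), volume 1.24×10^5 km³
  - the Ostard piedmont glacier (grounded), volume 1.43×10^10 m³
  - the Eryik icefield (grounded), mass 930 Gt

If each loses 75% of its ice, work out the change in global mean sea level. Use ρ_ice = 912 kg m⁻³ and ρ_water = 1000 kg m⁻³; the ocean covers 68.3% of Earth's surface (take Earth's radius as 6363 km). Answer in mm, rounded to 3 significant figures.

≈ 246 mm

Selis: 0.75 × 1.24×10^5 km³ × (912/1000) = 8.482×10^4 km³ of water.
Ostard: 0.75 × 1.43×10^10 m³ × (912/1000) = 9.781×10^9 m³ of water.
Eryik: 0.75 × 930 Gt = 6.975×10^14 kg; dividing by ρ_w = 1000 kg m⁻³ gives 6.975×10^11 m³ of water.
Total added water ≈ 8.552×10^13 m³ over 3.47×10^14 m² → Δh = 0.246 m = 246 mm.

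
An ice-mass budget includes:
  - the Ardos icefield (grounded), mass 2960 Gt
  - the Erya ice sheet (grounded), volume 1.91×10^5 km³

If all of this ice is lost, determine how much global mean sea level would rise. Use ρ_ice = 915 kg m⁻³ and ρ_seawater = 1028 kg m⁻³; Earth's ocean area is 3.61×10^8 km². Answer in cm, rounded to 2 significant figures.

≈ 48 cm

Ardos: 2960 Gt = 2.960×10^15 kg; dividing by ρ_w = 1028 kg m⁻³ gives 2.879×10^12 m³ of water.
Erya: 1.91×10^5 km³ × (915/1028) = 1.700×10^5 km³ of water.
Total added water ≈ 1.729×10^14 m³ over 3.61×10^14 m² → Δh = 0.479 m = 48 cm.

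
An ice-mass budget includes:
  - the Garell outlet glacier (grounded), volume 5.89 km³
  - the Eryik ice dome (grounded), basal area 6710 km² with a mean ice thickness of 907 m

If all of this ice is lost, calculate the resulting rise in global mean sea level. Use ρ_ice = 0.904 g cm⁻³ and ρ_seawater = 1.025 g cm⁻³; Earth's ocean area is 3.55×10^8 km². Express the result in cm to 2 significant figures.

≈ 1.5 cm

Garell: 5.89 km³ × (904/1025) = 5.195 km³ of water.
Eryik: ice volume = 6710 km² × 907 m = 6086 km³; 6086 × (904/1025) = 5368 km³ of water.
Total added water ≈ 5.373×10^12 m³ over 3.55×10^14 m² → Δh = 0.0151 m = 1.5 cm.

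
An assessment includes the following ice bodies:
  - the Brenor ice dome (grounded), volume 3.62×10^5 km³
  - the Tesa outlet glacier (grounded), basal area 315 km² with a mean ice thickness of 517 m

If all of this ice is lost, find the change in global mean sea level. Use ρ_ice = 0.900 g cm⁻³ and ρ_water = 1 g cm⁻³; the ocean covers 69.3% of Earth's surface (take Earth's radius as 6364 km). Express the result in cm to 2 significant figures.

≈ 92 cm

Brenor: 3.62×10^5 km³ × (900/1000) = 3.258×10^5 km³ of water.
Tesa: ice volume = 315 km² × 517 m = 162.9 km³; 162.9 × (900/1000) = 146.6 km³ of water.
Total added water ≈ 3.259×10^14 m³ over 3.53×10^14 m² → Δh = 0.924 m = 92 cm.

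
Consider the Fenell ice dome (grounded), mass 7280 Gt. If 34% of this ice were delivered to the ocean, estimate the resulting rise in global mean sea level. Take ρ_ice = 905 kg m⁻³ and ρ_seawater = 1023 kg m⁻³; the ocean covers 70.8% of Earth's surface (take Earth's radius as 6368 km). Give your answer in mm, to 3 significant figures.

Fenell: 0.34 × 7280 Gt = 2.475×10^15 kg; dividing by ρ_w = 1023 kg m⁻³ gives 2.420×10^12 m³ of water.
Spread over 3.61×10^14 m² of ocean, Δh = 2.420×10^12 / 3.61×10^14 = 6.71×10^-3 m = 6.71 mm.

≈ 6.71 mm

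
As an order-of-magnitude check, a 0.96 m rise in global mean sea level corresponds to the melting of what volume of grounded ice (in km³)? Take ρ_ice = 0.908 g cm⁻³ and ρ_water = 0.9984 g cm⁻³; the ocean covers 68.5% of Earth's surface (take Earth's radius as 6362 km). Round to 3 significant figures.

≈ 3.68×10^5 km³

Required water volume = Δh × A = 0.96 m × 3.48×10^14 m² = 3.345×10^14 m³ = 3.345×10^5 km³.
Ice volume = water volume × ρ_w/ρ_ice = 3.345×10^5 × 998.4/908 = 3.68×10^5 km³.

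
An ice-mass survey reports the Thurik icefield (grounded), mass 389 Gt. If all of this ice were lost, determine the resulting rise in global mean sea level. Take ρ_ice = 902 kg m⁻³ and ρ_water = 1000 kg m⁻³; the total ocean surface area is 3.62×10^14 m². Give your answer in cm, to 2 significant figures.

Thurik: 389 Gt = 3.890×10^14 kg; dividing by ρ_w = 1000 kg m⁻³ gives 3.890×10^11 m³ of water.
Spread over 3.62×10^14 m² of ocean, Δh = 3.890×10^11 / 3.62×10^14 = 1.07×10^-3 m = 0.11 cm.

≈ 0.11 cm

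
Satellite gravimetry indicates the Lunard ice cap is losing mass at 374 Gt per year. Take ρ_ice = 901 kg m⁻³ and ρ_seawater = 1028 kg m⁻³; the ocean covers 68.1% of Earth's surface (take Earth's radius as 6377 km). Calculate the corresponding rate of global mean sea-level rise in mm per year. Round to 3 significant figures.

≈ 1.05 mm/yr

ρ_w = 1028 kg m⁻³. Annual water volume added = 374 Gt / ρ_w = 3.740×10^14 kg / 1028 kg m⁻³ = 3.638×10^11 m³.
Δh per year = 3.638×10^11 / 3.48×10^14 = 1.05×10^-3 m = 1.05 mm.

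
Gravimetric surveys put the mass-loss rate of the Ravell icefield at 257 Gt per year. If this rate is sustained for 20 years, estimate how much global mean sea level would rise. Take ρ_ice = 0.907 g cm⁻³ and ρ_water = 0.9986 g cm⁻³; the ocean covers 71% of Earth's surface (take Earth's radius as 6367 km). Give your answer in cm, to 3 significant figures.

Total mass lost = 257 Gt/yr × 20 yr = 5140 Gt = 5.140×10^15 kg.
ρ_w = 0.9986 g cm⁻³ = 998.6 kg m⁻³, so water volume = 5.140×10^15 / 998.6 = 5.147×10^12 m³.
Δh = 5.147×10^12 / 3.62×10^14 = 0.0142 m = 1.42 cm.

≈ 1.42 cm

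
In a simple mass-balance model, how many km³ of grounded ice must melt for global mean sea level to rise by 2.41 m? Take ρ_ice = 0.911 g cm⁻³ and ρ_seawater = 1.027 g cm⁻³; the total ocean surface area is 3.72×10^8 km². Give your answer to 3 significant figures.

≈ 1.01×10^6 km³

Required water volume = Δh × A = 2.41 m × 3.72×10^14 m² = 8.965×10^14 m³ = 8.965×10^5 km³.
Ice volume = water volume × ρ_w/ρ_ice = 8.965×10^5 × 1027/911 = 1.01×10^6 km³.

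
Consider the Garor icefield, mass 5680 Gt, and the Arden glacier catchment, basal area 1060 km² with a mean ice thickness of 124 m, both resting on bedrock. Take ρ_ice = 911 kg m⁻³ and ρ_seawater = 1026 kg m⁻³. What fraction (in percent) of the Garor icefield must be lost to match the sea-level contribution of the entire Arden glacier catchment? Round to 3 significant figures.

Equal sea-level rise means equal mass of meltwater, i.e. equal mass of ice lost.
Ice mass of Arden: 1.197×10^14 kg; ice mass of Garor: 5.680×10^15 kg.
Fraction required = 1.197×10^14 / 5.680×10^15 = 0.0211 → 2.11 %.

≈ 2.11 %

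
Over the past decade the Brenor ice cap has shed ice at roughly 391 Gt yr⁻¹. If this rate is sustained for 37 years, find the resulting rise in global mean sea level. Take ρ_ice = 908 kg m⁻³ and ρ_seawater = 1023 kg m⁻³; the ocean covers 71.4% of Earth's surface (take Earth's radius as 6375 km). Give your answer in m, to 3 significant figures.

Total mass lost = 391 Gt/yr × 37 yr = 1.447×10^4 Gt = 1.447×10^16 kg.
ρ_w = 1023 kg m⁻³, so water volume = 1.447×10^16 / 1023 = 1.414×10^13 m³.
Δh = 1.414×10^13 / 3.65×10^14 = 0.0388 m.

≈ 0.0388 m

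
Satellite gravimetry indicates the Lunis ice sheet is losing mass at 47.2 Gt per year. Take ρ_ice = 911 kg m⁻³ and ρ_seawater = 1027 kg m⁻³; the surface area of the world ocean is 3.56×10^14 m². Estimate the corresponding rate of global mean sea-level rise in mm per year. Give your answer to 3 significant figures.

≈ 0.129 mm/yr

ρ_w = 1027 kg m⁻³. Annual water volume added = 47.2 Gt / ρ_w = 4.720×10^13 kg / 1027 kg m⁻³ = 4.596×10^10 m³.
Δh per year = 4.596×10^10 / 3.56×10^14 = 1.29×10^-4 m = 0.129 mm.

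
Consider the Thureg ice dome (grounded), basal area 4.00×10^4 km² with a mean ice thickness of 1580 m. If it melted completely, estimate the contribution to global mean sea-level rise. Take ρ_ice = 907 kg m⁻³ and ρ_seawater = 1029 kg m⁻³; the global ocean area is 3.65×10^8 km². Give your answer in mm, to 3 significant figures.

≈ 153 mm

Thureg: ice volume = 4.00×10^4 km² × 1580 m = 6.320×10^4 km³; 6.320×10^4 × (907/1029) = 5.571×10^4 km³ of water.
Spread over 3.65×10^14 m² of ocean, Δh = 5.571×10^13 / 3.65×10^14 = 0.153 m = 153 mm.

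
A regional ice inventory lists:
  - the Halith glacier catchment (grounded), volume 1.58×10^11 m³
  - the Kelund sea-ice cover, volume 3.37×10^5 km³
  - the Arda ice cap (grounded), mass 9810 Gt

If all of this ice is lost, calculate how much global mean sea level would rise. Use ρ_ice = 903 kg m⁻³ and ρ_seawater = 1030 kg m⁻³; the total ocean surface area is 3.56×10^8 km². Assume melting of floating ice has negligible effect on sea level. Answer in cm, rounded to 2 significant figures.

≈ 2.7 cm

Halith: 1.58×10^11 m³ × (903/1030) = 1.385×10^11 m³ of water.
The Kelund sea-ice cover is floating and already displaces its own weight of water, so its melt adds essentially nothing to sea level.
Arda: 9810 Gt = 9.810×10^15 kg; dividing by ρ_w = 1030 kg m⁻³ gives 9.524×10^12 m³ of water.
Total added water ≈ 9.663×10^12 m³ over 3.56×10^14 m² → Δh = 0.0271 m = 2.7 cm.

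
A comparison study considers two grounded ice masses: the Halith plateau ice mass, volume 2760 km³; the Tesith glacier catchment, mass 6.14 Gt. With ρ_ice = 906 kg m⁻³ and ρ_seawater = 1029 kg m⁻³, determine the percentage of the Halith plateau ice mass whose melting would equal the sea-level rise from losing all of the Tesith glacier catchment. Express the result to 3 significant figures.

Equal sea-level rise means equal mass of meltwater, i.e. equal mass of ice lost.
Ice mass of Tesith: 6.140×10^12 kg; ice mass of Halith: 2.501×10^15 kg.
Fraction required = 6.140×10^12 / 2.501×10^15 = 2.46×10^-3 → 0.246 %.

≈ 0.246 %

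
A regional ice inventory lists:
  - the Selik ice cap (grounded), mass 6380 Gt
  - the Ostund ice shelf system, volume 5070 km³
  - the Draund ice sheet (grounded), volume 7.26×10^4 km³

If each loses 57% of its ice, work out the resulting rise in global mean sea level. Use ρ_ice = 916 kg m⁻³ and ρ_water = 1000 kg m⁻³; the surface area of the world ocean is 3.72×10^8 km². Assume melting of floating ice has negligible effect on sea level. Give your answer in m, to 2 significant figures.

≈ 0.11 m

Selik: 0.57 × 6380 Gt = 3.637×10^15 kg; dividing by ρ_w = 1000 kg m⁻³ gives 3.637×10^12 m³ of water.
The Ostund ice shelf system is floating and already displaces its own weight of water, so its melt adds essentially nothing to sea level.
Draund: 0.57 × 7.26×10^4 km³ × (916/1000) = 3.791×10^4 km³ of water.
Total added water ≈ 4.154×10^13 m³ over 3.72×10^14 m² → Δh = 0.112 m.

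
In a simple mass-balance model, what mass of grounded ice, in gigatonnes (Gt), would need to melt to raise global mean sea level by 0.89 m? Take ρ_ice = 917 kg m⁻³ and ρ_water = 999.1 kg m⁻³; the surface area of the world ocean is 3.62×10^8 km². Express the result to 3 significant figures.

Required water volume = Δh × A = 0.89 m × 3.62×10^14 m² = 3.222×10^14 m³.
ρ_w = 999.1 kg m⁻³, so the mass of water = 3.222×10^14 m³ × 999.1 kg m⁻³ = 3.219×10^17 kg = 3.22×10^5 Gt (and the same mass of ice, by conservation).

≈ 3.22×10^5 Gt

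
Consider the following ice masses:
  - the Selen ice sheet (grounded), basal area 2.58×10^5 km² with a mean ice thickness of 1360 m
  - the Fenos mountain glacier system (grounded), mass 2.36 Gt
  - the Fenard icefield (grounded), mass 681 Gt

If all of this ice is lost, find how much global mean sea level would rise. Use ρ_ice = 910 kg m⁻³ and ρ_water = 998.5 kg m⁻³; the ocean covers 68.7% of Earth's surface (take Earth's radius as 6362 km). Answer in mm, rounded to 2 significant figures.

≈ 920 mm

Selen: ice volume = 2.58×10^5 km² × 1360 m = 3.509×10^5 km³; 3.509×10^5 × (910/998.5) = 3.198×10^5 km³ of water.
Fenos: 2.36 Gt = 2.360×10^12 kg; dividing by ρ_w = 998.5 kg m⁻³ gives 2.364×10^9 m³ of water.
Fenard: 681 Gt = 6.810×10^14 kg; dividing by ρ_w = 998.5 kg m⁻³ gives 6.820×10^11 m³ of water.
Total added water ≈ 3.205×10^14 m³ over 3.49×10^14 m² → Δh = 0.917 m = 920 mm.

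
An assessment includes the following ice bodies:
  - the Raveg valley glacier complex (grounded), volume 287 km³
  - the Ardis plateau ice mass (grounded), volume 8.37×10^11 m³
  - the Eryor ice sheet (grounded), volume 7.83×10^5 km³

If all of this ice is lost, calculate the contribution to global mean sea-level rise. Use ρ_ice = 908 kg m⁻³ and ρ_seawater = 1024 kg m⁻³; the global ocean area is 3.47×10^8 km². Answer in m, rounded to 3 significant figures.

Raveg: 287 km³ × (908/1024) = 254.5 km³ of water.
Ardis: 8.37×10^11 m³ × (908/1024) = 7.422×10^11 m³ of water.
Eryor: 7.83×10^5 km³ × (908/1024) = 6.943×10^5 km³ of water.
Total added water ≈ 6.953×10^14 m³ over 3.47×10^14 m² → Δh = 2.00 m.

≈ 2.00 m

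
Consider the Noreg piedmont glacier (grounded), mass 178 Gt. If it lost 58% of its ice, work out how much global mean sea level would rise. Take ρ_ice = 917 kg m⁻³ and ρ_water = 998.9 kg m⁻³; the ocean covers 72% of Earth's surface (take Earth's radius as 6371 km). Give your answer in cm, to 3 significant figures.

Noreg: 0.58 × 178 Gt = 1.032×10^14 kg; dividing by ρ_w = 998.9 kg m⁻³ gives 1.034×10^11 m³ of water.
Spread over 3.67×10^14 m² of ocean, Δh = 1.034×10^11 / 3.67×10^14 = 2.81×10^-4 m = 0.0281 cm.

≈ 0.0281 cm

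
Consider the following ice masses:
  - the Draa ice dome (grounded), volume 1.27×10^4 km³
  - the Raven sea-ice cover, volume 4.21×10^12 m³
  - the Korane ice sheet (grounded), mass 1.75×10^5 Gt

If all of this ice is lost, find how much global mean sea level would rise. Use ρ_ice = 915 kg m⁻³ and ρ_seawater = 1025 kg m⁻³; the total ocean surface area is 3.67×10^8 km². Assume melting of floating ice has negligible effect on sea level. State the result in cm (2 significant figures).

Draa: 1.27×10^4 km³ × (915/1025) = 1.134×10^4 km³ of water.
The Raven sea-ice cover is floating and already displaces its own weight of water, so its melt adds essentially nothing to sea level.
Korane: 1.75×10^5 Gt = 1.750×10^17 kg; dividing by ρ_w = 1025 kg m⁻³ gives 1.707×10^14 m³ of water.
Total added water ≈ 1.821×10^14 m³ over 3.67×10^14 m² → Δh = 0.496 m = 50 cm.

≈ 50 cm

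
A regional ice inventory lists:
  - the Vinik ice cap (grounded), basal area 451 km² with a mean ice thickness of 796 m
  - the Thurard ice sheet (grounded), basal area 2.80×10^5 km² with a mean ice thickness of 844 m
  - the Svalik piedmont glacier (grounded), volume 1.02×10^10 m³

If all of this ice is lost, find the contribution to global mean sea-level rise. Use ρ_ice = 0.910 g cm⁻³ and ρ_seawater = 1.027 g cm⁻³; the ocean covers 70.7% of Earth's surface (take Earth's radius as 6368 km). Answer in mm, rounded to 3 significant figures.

Vinik: ice volume = 451 km² × 796 m = 359.0 km³; 359.0 × (910/1027) = 318.1 km³ of water.
Thurard: ice volume = 2.80×10^5 km² × 844 m = 2.363×10^5 km³; 2.363×10^5 × (910/1027) = 2.094×10^5 km³ of water.
Svalik: 1.02×10^10 m³ × (910/1027) = 9.038×10^9 m³ of water.
Total added water ≈ 2.097×10^14 m³ over 3.60×10^14 m² → Δh = 0.582 m = 582 mm.

≈ 582 mm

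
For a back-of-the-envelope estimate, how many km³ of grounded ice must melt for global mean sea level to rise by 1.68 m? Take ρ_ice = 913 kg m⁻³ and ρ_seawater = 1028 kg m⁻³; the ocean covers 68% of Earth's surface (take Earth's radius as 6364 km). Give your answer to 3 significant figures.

≈ 6.55×10^5 km³

Required water volume = Δh × A = 1.68 m × 3.46×10^14 m² = 5.814×10^14 m³ = 5.814×10^5 km³.
Ice volume = water volume × ρ_w/ρ_ice = 5.814×10^5 × 1028/913 = 6.55×10^5 km³.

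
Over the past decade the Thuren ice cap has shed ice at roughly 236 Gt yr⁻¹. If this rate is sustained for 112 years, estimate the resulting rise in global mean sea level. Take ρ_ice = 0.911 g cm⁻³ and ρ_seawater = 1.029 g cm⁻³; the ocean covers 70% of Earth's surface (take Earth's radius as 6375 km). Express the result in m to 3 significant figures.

≈ 0.0719 m

Total mass lost = 236 Gt/yr × 112 yr = 2.643×10^4 Gt = 2.643×10^16 kg.
ρ_w = 1.029 g cm⁻³ = 1029 kg m⁻³, so water volume = 2.643×10^16 / 1029 = 2.569×10^13 m³.
Δh = 2.569×10^13 / 3.57×10^14 = 0.0719 m.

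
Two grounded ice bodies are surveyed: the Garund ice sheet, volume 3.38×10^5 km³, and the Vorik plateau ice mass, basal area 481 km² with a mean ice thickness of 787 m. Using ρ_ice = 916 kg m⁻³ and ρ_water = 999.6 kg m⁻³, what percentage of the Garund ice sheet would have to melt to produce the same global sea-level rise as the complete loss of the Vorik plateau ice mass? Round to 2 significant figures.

Equal sea-level rise means equal mass of meltwater, i.e. equal mass of ice lost.
Ice mass of Vorik: 3.467×10^14 kg; ice mass of Garund: 3.096×10^17 kg.
Fraction required = 3.467×10^14 / 3.096×10^17 = 1.12×10^-3 → 0.11 %.

≈ 0.11 %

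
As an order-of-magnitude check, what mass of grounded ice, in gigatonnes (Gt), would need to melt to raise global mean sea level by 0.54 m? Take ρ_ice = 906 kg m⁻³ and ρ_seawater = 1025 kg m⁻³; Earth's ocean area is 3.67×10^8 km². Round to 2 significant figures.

≈ 2.0×10^5 Gt

Required water volume = Δh × A = 0.54 m × 3.67×10^14 m² = 1.982×10^14 m³.
ρ_w = 1025 kg m⁻³, so the mass of water = 1.982×10^14 m³ × 1025 kg m⁻³ = 2.031×10^17 kg = 2.0×10^5 Gt (and the same mass of ice, by conservation).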